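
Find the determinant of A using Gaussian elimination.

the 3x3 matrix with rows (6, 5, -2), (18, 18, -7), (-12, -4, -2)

det(A) = -72

Forward elimination:
R2 <- R2 - (3)*R1:  [  0   3  -1 ]
R3 <- R3 - (-2)*R1:  [  0   6  -6 ]
R3 <- R3 - (2)*R2:  [  0   0  -4 ]
Upper-triangular form:
[ 6  5  -2 ]
[ 0  3  -1 ]
[ 0  0  -4 ]
det(A) = (-1)^0 * (6) * (3) * (-4) = -72  (0 row swaps -> sign +1)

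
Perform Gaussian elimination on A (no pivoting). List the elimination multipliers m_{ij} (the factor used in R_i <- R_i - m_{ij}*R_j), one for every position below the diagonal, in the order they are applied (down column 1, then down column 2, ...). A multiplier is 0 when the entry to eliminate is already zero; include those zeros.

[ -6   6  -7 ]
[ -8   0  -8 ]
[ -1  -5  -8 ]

multipliers: 4/3, 1/6, 3/4

Forward elimination:
R2 <- R2 - (4/3)*R1:  [   0   -8  4/3 ]
R3 <- R3 - (1/6)*R1:  [     0     -6  -41/6 ]
R3 <- R3 - (3/4)*R2:  [     0      0  -47/6 ]
Multipliers (in order of application): m_{21} = 4/3, m_{31} = 1/6, m_{32} = 3/4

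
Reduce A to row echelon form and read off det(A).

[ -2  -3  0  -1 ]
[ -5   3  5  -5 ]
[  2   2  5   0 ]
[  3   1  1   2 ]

det(A) = -31

Forward elimination:
R2 <- R2 - (5/2)*R1:  [    0  21/2     5  -5/2 ]
R3 <- R3 - (-1)*R1:  [  0  -1   5  -1 ]
R4 <- R4 - (-3/2)*R1:  [    0  -7/2     1   1/2 ]
R3 <- R3 - (-2/21)*R2:  [      0       0  115/21  -26/21 ]
R4 <- R4 - (-1/3)*R2:  [    0     0   8/3  -1/3 ]
R4 <- R4 - (56/115)*R3:  [      0       0       0  31/115 ]
Upper-triangular form:
[ -2    -3       0      -1 ]
[  0  21/2       5    -5/2 ]
[  0     0  115/21  -26/21 ]
[  0     0       0  31/115 ]
det(A) = (-1)^0 * (-2) * (21/2) * (115/21) * (31/115) = -31  (0 row swaps -> sign +1)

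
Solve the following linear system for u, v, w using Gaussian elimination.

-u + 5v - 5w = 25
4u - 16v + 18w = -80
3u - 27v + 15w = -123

(5, 4, -2)

Forward elimination on [A|b]:
R2 <- R2 - (-4)*R1:  [  0   4  -2  20 ]
R3 <- R3 - (-3)*R1:  [   0  -12    0  -48 ]
R3 <- R3 - (-3)*R2:  [  0   0  -6  12 ]
Row echelon form:
[ -1  5  -5  |  25 ]
[  0  4  -2  |  20 ]
[  0  0  -6  |  12 ]
Back-substitution:
w = (12) / -6 = -2
v = (20 - (-2)*(-2)) / 4 = 4
u = (25 - (5)*(4) - (-5)*(-2)) / -1 = 5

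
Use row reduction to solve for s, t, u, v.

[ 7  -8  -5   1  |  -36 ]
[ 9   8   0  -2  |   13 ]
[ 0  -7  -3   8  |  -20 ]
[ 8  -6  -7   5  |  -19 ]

(-3, 5, -5, 0)

Forward elimination on [A|b]:
R2 <- R2 - (9/7)*R1:  [     0  128/7   45/7  -23/7  415/7 ]
R4 <- R4 - (8/7)*R1:  [     0   22/7   -9/7   27/7  155/7 ]
R3 <- R3 - (-49/128)*R2:  [       0        0  -69/128  863/128  345/128 ]
R4 <- R4 - (11/64)*R2:  [       0        0  -153/64   283/64   765/64 ]
R4 <- R4 - (102/23)*R3:  [       0        0        0  -586/23        0 ]
Row echelon form:
[ 7     -8       -5        1  |      -36 ]
[ 0  128/7     45/7    -23/7  |    415/7 ]
[ 0      0  -69/128  863/128  |  345/128 ]
[ 0      0        0  -586/23  |        0 ]
Back-substitution:
v = (0) / (-586/23) = 0
u = (345/128 - (863/128)*(0)) / (-69/128) = -5
t = (415/7 - (45/7)*(-5) - (-23/7)*(0)) / (128/7) = 5
s = (-36 - (-8)*(5) - (-5)*(-5) - (1)*(0)) / 7 = -3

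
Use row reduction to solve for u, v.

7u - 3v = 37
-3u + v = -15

(4, -3)

Forward elimination on [A|b]:
R2 <- R2 - (-3/7)*R1:  [    0  -2/7   6/7 ]
Row echelon form:
[ 7    -3  |   37 ]
[ 0  -2/7  |  6/7 ]
Back-substitution:
v = (6/7) / (-2/7) = -3
u = (37 - (-3)*(-3)) / 7 = 4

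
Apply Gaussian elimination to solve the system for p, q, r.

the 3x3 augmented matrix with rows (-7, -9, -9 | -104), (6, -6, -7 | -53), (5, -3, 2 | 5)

(2, 5, 5)

Forward elimination on [A|b]:
R2 <- R2 - (-6/7)*R1:  [      0   -96/7  -103/7  -995/7 ]
R3 <- R3 - (-5/7)*R1:  [      0   -66/7   -31/7  -485/7 ]
R3 <- R3 - (11/16)*R2:  [      0       0   91/16  455/16 ]
Row echelon form:
[ -7     -9      -9  |    -104 ]
[  0  -96/7  -103/7  |  -995/7 ]
[  0      0   91/16  |  455/16 ]
Back-substitution:
r = (455/16) / (91/16) = 5
q = (-995/7 - (-103/7)*(5)) / (-96/7) = 5
p = (-104 - (-9)*(5) - (-9)*(5)) / -7 = 2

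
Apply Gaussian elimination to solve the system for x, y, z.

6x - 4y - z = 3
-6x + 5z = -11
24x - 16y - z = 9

Forward elimination on [A|b]:
R2 <- R2 - (-1)*R1:  [  0  -4   4  -8 ]
R3 <- R3 - (4)*R1:  [  0   0   3  -3 ]
Row echelon form:
[ 6  -4  -1  |   3 ]
[ 0  -4   4  |  -8 ]
[ 0   0   3  |  -3 ]
Back-substitution:
z = (-3) / 3 = -1
y = (-8 - (4)*(-1)) / -4 = 1
x = (3 - (-4)*(1) - (-1)*(-1)) / 6 = 1

(1, 1, -1)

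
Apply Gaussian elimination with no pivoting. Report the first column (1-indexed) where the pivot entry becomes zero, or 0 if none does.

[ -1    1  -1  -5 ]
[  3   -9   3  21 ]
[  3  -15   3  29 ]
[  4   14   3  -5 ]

Naive forward elimination:
R2 <- R2 - (-3)*R1:  [  0  -6   0   6 ]
R3 <- R3 - (-3)*R1:  [   0  -12    0   14 ]
R4 <- R4 - (-4)*R1:  [   0   18   -1  -25 ]
R3 <- R3 - (2)*R2:  [ 0  0  0  2 ]
R4 <- R4 - (-3)*R2:  [  0   0  -1  -7 ]
Matrix at this point:
[ -1   1  -1  -5 ]
[  0  -6   0   6 ]
[  0   0   0   2 ]
[  0   0  -1  -7 ]
Pivot entry (3,3) is zero but row 4 has -1 in column 3 -> naive elimination stops; a row interchange (e.g. R3 <-> R4) would be required here.

first zero-pivot column = 3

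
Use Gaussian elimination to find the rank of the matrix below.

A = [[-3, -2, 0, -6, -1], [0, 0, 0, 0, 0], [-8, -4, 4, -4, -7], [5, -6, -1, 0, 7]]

rank(A) = 3

Row reduction:
R3 <- R3 - (8/3)*R1:  [     0    4/3      4     12  -13/3 ]
R4 <- R4 - (-5/3)*R1:  [     0  -28/3     -1    -10   16/3 ]
R2 <-> R3   (pivot in column 2 was zero)
[ -3     -2   0   -6     -1 ]
[  0    4/3   4   12  -13/3 ]
[  0      0   0    0      0 ]
[  0  -28/3  -1  -10   16/3 ]
R4 <- R4 - (-7)*R2:  [   0    0   27   74  -25 ]
R3 <-> R4   (pivot in column 3 was zero)
[ -3   -2   0  -6     -1 ]
[  0  4/3   4  12  -13/3 ]
[  0    0  27  74    -25 ]
[  0    0   0   0      0 ]
Row echelon form:
[ -3   -2   0  -6     -1 ]
[  0  4/3   4  12  -13/3 ]
[  0    0  27  74    -25 ]
[  0    0   0   0      0 ]
Nonzero rows / pivot columns: 3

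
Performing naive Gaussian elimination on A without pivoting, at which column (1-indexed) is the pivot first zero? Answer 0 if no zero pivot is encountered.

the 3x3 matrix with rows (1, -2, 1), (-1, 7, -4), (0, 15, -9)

first zero-pivot column = 3

Naive forward elimination:
R2 <- R2 - (-1)*R1:  [  0   5  -3 ]
R3 <- R3 - (3)*R2:  [ 0  0  0 ]
Matrix at this point:
[ 1  -2   1 ]
[ 0   5  -3 ]
[ 0   0   0 ]
Pivot entry (3,3) in the last row is zero and there are no rows below to swap with -> zero pivot in column 3 (A is singular).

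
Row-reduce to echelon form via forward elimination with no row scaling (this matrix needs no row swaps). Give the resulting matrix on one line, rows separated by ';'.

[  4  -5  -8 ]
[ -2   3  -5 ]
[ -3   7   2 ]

REF = [4 -5 -8; 0 1/2 -9; 0 0 109/2]

Forward elimination:
R2 <- R2 - (-1/2)*R1:  [   0  1/2   -9 ]
R3 <- R3 - (-3/4)*R1:  [    0  13/4    -4 ]
R3 <- R3 - (13/2)*R2:  [     0      0  109/2 ]
Row echelon form:
[ 4   -5     -8 ]
[ 0  1/2     -9 ]
[ 0    0  109/2 ]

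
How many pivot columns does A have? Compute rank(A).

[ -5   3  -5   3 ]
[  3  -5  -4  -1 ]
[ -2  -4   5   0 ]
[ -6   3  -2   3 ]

Row reduction:
R2 <- R2 - (-3/5)*R1:  [     0  -16/5     -7    4/5 ]
R3 <- R3 - (2/5)*R1:  [     0  -26/5      7   -6/5 ]
R4 <- R4 - (6/5)*R1:  [    0  -3/5     4  -3/5 ]
R3 <- R3 - (13/8)*R2:  [     0      0  147/8   -5/2 ]
R4 <- R4 - (3/16)*R2:  [     0      0  85/16   -3/4 ]
R4 <- R4 - (85/294)*R3:  [      0       0       0  -4/147 ]
Row echelon form:
[ -5      3     -5       3 ]
[  0  -16/5     -7     4/5 ]
[  0      0  147/8    -5/2 ]
[  0      0      0  -4/147 ]
Nonzero rows / pivot columns: 4

rank(A) = 4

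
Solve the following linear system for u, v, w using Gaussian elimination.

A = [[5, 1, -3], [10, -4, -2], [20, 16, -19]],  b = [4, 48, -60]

(4, -4, 4)

Forward elimination on [A|b]:
R2 <- R2 - (2)*R1:  [  0  -6   4  40 ]
R3 <- R3 - (4)*R1:  [   0   12   -7  -76 ]
R3 <- R3 - (-2)*R2:  [ 0  0  1  4 ]
Row echelon form:
[ 5   1  -3  |   4 ]
[ 0  -6   4  |  40 ]
[ 0   0   1  |   4 ]
Back-substitution:
w = (4) / 1 = 4
v = (40 - (4)*(4)) / -6 = -4
u = (4 - (1)*(-4) - (-3)*(4)) / 5 = 4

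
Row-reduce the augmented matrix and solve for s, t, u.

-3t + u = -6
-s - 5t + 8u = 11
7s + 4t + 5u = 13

Forward elimination on [A|b]:
R1 <-> R2   (pivot in column 1 was zero)
[ -1  -5  8  11 ]
[  0  -3  1  -6 ]
[  7   4  5  13 ]
R3 <- R3 - (-7)*R1:  [   0  -31   61   90 ]
R3 <- R3 - (31/3)*R2:  [     0      0  152/3    152 ]
Row echelon form:
[ -1  -5      8  |   11 ]
[  0  -3      1  |   -6 ]
[  0   0  152/3  |  152 ]
Back-substitution:
u = (152) / (152/3) = 3
t = (-6 - (1)*(3)) / -3 = 3
s = (11 - (-5)*(3) - (8)*(3)) / -1 = -2

(-2, 3, 3)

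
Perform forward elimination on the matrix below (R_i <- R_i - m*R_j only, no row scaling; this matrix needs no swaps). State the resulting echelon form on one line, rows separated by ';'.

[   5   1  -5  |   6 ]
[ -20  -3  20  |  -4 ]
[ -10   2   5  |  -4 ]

Forward elimination:
R2 <- R2 - (-4)*R1:  [  0   1   0  20 ]
R3 <- R3 - (-2)*R1:  [  0   4  -5   8 ]
R3 <- R3 - (4)*R2:  [   0    0   -5  -72 ]
Row echelon form:
[ 5  1  -5  |    6 ]
[ 0  1   0  |   20 ]
[ 0  0  -5  |  -72 ]

REF = [5 1 -5 6; 0 1 0 20; 0 0 -5 -72]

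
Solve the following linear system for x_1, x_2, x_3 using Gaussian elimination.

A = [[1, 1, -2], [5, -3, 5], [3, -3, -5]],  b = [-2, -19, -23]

Forward elimination on [A|b]:
R2 <- R2 - (5)*R1:  [  0  -8  15  -9 ]
R3 <- R3 - (3)*R1:  [   0   -6    1  -17 ]
R3 <- R3 - (3/4)*R2:  [     0      0  -41/4  -41/4 ]
Row echelon form:
[ 1   1     -2  |     -2 ]
[ 0  -8     15  |     -9 ]
[ 0   0  -41/4  |  -41/4 ]
Back-substitution:
x_3 = (-41/4) / (-41/4) = 1
x_2 = (-9 - (15)*(1)) / -8 = 3
x_1 = (-2 - (1)*(3) - (-2)*(1)) / 1 = -3

(-3, 3, 1)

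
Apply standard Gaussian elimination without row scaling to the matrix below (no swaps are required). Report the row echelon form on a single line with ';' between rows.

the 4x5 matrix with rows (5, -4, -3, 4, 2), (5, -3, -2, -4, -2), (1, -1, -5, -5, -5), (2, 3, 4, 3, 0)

REF = [5 -4 -3 4 2; 0 1 1 -8 -4; 0 0 -21/5 -37/5 -31/5; 0 0 0 260/7 117/7]

Forward elimination:
R2 <- R2 - (1)*R1:  [  0   1   1  -8  -4 ]
R3 <- R3 - (1/5)*R1:  [     0   -1/5  -22/5  -29/5  -27/5 ]
R4 <- R4 - (2/5)*R1:  [    0  23/5  26/5   7/5  -4/5 ]
R3 <- R3 - (-1/5)*R2:  [     0      0  -21/5  -37/5  -31/5 ]
R4 <- R4 - (23/5)*R2:  [     0      0    3/5  191/5   88/5 ]
R4 <- R4 - (-1/7)*R3:  [     0      0      0  260/7  117/7 ]
Row echelon form:
[ 5  -4     -3      4      2 ]
[ 0   1      1     -8     -4 ]
[ 0   0  -21/5  -37/5  -31/5 ]
[ 0   0      0  260/7  117/7 ]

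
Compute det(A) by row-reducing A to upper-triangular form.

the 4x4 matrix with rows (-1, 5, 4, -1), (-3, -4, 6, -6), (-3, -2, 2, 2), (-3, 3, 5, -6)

Forward elimination:
R2 <- R2 - (3)*R1:  [   0  -19   -6   -3 ]
R3 <- R3 - (3)*R1:  [   0  -17  -10    5 ]
R4 <- R4 - (3)*R1:  [   0  -12   -7   -3 ]
R3 <- R3 - (17/19)*R2:  [      0       0  -88/19  146/19 ]
R4 <- R4 - (12/19)*R2:  [      0       0  -61/19  -21/19 ]
R4 <- R4 - (61/88)*R3:  [       0        0        0  -283/44 ]
Upper-triangular form:
[ -1    5       4       -1 ]
[  0  -19      -6       -3 ]
[  0    0  -88/19   146/19 ]
[  0    0       0  -283/44 ]
det(A) = (-1)^0 * (-1) * (-19) * (-88/19) * (-283/44) = 566  (0 row swaps -> sign +1)

det(A) = 566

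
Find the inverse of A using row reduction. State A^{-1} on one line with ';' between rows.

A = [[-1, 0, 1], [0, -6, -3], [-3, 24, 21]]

Gauss-Jordan on [A | I]:
R1 <- (1/-1)*R1:  [  1   0  -1  |  -1   0   0 ]
R3 <- R3 - (-3)*R1:  [  0  24  18  |  -3   0   1 ]
R2 <- (1/-6)*R2:  [    0     1   1/2  |     0  -1/6     0 ]
R3 <- R3 - (24)*R2:  [  0   0   6  |  -3   4   1 ]
R3 <- (1/6)*R3:  [    0     0     1  |  -1/2   2/3   1/6 ]
R1 <- R1 - (-1)*R3:  [    1     0     0  |  -3/2   2/3   1/6 ]
R2 <- R2 - (1/2)*R3:  [     0      1      0  |    1/4   -1/2  -1/12 ]
Right block of [I | A^{-1}] is the inverse:
[ -3/2   2/3    1/6 ]
[  1/4  -1/2  -1/12 ]
[ -1/2   2/3    1/6 ]

inverse = [-3/2 2/3 1/6; 1/4 -1/2 -1/12; -1/2 2/3 1/6]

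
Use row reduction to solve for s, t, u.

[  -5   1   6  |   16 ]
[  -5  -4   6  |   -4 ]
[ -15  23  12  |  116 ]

Forward elimination on [A|b]:
R2 <- R2 - (1)*R1:  [   0   -5    0  -20 ]
R3 <- R3 - (3)*R1:  [  0  20  -6  68 ]
R3 <- R3 - (-4)*R2:  [   0    0   -6  -12 ]
Row echelon form:
[ -5   1   6  |   16 ]
[  0  -5   0  |  -20 ]
[  0   0  -6  |  -12 ]
Back-substitution:
u = (-12) / -6 = 2
t = (-20) / -5 = 4
s = (16 - (1)*(4) - (6)*(2)) / -5 = 0

(0, 4, 2)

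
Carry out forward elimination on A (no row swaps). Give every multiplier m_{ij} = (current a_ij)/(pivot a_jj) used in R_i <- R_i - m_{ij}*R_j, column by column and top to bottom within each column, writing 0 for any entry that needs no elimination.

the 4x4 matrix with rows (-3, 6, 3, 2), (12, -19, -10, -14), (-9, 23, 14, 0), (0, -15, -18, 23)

multipliers: -4, 3, 0, 1, -3, -4

Forward elimination:
R2 <- R2 - (-4)*R1:  [  0   5   2  -6 ]
R3 <- R3 - (3)*R1:  [  0   5   5  -6 ]
R4: entry in column 1 is already 0 -> m_{41} = 0 (no row operation needed)
R3 <- R3 - (1)*R2:  [ 0  0  3  0 ]
R4 <- R4 - (-3)*R2:  [   0    0  -12    5 ]
R4 <- R4 - (-4)*R3:  [ 0  0  0  5 ]
Multipliers (in order of application): m_{21} = -4, m_{31} = 3, m_{41} = 0, m_{32} = 1, m_{42} = -3, m_{43} = -4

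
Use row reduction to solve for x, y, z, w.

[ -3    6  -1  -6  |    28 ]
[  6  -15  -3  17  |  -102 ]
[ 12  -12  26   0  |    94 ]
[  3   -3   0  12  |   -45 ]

Forward elimination on [A|b]:
R2 <- R2 - (-2)*R1:  [   0   -3   -5    5  -46 ]
R3 <- R3 - (-4)*R1:  [   0   12   22  -24  206 ]
R4 <- R4 - (-1)*R1:  [   0    3   -1    6  -17 ]
R3 <- R3 - (-4)*R2:  [  0   0   2  -4  22 ]
R4 <- R4 - (-1)*R2:  [   0    0   -6   11  -63 ]
R4 <- R4 - (-3)*R3:  [  0   0   0  -1   3 ]
Row echelon form:
[ -3   6  -1  -6  |   28 ]
[  0  -3  -5   5  |  -46 ]
[  0   0   2  -4  |   22 ]
[  0   0   0  -1  |    3 ]
Back-substitution:
w = (3) / -1 = -3
z = (22 - (-4)*(-3)) / 2 = 5
y = (-46 - (-5)*(5) - (5)*(-3)) / -3 = 2
x = (28 - (6)*(2) - (-1)*(5) - (-6)*(-3)) / -3 = -1

(-1, 2, 5, -3)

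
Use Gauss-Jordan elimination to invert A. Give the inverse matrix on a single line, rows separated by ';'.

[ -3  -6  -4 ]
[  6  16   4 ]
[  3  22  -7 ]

inverse = [10/3 13/6 -2/3; -9/10 -11/20 1/5; -7/5 -4/5 1/5]

Gauss-Jordan on [A | I]:
R1 <- (1/-3)*R1:  [    1     2   4/3  |  -1/3     0     0 ]
R2 <- R2 - (6)*R1:  [  0   4  -4  |   2   1   0 ]
R3 <- R3 - (3)*R1:  [   0   16  -11  |    1    0    1 ]
R2 <- (1/4)*R2:  [   0    1   -1  |  1/2  1/4    0 ]
R1 <- R1 - (2)*R2:  [    1     0  10/3  |  -4/3  -1/2     0 ]
R3 <- R3 - (16)*R2:  [  0   0   5  |  -7  -4   1 ]
R3 <- (1/5)*R3:  [    0     0     1  |  -7/5  -4/5   1/5 ]
R1 <- R1 - (10/3)*R3:  [    1     0     0  |  10/3  13/6  -2/3 ]
R2 <- R2 - (-1)*R3:  [      0       1       0  |   -9/10  -11/20     1/5 ]
Right block of [I | A^{-1}] is the inverse:
[  10/3    13/6  -2/3 ]
[ -9/10  -11/20   1/5 ]
[  -7/5    -4/5   1/5 ]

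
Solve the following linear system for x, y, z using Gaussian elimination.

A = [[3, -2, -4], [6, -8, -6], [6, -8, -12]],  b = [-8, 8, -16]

Forward elimination on [A|b]:
R2 <- R2 - (2)*R1:  [  0  -4   2  24 ]
R3 <- R3 - (2)*R1:  [  0  -4  -4   0 ]
R3 <- R3 - (1)*R2:  [   0    0   -6  -24 ]
Row echelon form:
[ 3  -2  -4  |   -8 ]
[ 0  -4   2  |   24 ]
[ 0   0  -6  |  -24 ]
Back-substitution:
z = (-24) / -6 = 4
y = (24 - (2)*(4)) / -4 = -4
x = (-8 - (-2)*(-4) - (-4)*(4)) / 3 = 0

(0, -4, 4)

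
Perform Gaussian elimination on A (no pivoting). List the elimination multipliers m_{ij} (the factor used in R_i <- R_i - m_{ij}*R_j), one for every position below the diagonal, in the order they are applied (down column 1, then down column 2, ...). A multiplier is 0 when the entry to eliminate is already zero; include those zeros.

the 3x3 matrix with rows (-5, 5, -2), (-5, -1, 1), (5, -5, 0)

multipliers: 1, -1, 0

Forward elimination:
R2 <- R2 - (1)*R1:  [  0  -6   3 ]
R3 <- R3 - (-1)*R1:  [  0   0  -2 ]
R3: entry in column 2 is already 0 -> m_{32} = 0 (no row operation needed)
Multipliers (in order of application): m_{21} = 1, m_{31} = -1, m_{32} = 0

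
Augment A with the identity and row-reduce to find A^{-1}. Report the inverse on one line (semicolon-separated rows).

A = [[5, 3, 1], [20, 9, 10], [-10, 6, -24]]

Gauss-Jordan on [A | I]:
R1 <- (1/5)*R1:  [   1  3/5  1/5  |  1/5    0    0 ]
R2 <- R2 - (20)*R1:  [  0  -3   6  |  -4   1   0 ]
R3 <- R3 - (-10)*R1:  [   0   12  -22  |    2    0    1 ]
R2 <- (1/-3)*R2:  [    0     1    -2  |   4/3  -1/3     0 ]
R1 <- R1 - (3/5)*R2:  [    1     0   7/5  |  -3/5   1/5     0 ]
R3 <- R3 - (12)*R2:  [   0    0    2  |  -14    4    1 ]
R3 <- (1/2)*R3:  [   0    0    1  |   -7    2  1/2 ]
R1 <- R1 - (7/5)*R3:  [     1      0      0  |   46/5  -13/5  -7/10 ]
R2 <- R2 - (-2)*R3:  [     0      1      0  |  -38/3   11/3      1 ]
Right block of [I | A^{-1}] is the inverse:
[  46/5  -13/5  -7/10 ]
[ -38/3   11/3      1 ]
[    -7      2    1/2 ]

inverse = [46/5 -13/5 -7/10; -38/3 11/3 1; -7 2 1/2]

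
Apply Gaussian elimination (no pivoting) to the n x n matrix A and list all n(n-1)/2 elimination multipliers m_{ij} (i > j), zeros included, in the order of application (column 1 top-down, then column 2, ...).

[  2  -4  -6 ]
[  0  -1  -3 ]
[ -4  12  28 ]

multipliers: 0, -2, -4

Forward elimination:
R2: entry in column 1 is already 0 -> m_{21} = 0 (no row operation needed)
R3 <- R3 - (-2)*R1:  [  0   4  16 ]
R3 <- R3 - (-4)*R2:  [ 0  0  4 ]
Multipliers (in order of application): m_{21} = 0, m_{31} = -2, m_{32} = -4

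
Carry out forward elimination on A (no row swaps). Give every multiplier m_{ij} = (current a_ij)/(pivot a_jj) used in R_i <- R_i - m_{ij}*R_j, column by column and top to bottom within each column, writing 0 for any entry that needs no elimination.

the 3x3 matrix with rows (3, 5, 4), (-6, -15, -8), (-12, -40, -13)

multipliers: -2, -4, 4

Forward elimination:
R2 <- R2 - (-2)*R1:  [  0  -5   0 ]
R3 <- R3 - (-4)*R1:  [   0  -20    3 ]
R3 <- R3 - (4)*R2:  [ 0  0  3 ]
Multipliers (in order of application): m_{21} = -2, m_{31} = -4, m_{32} = 4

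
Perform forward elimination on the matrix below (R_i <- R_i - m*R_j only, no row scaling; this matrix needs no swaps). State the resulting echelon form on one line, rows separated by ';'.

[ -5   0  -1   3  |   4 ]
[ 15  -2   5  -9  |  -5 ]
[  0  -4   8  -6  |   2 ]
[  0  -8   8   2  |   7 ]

REF = [-5 0 -1 3 4; 0 -2 2 0 7; 0 0 4 -6 -12; 0 0 0 2 -21]

Forward elimination:
R2 <- R2 - (-3)*R1:  [  0  -2   2   0   7 ]
R3 <- R3 - (2)*R2:  [   0    0    4   -6  -12 ]
R4 <- R4 - (4)*R2:  [   0    0    0    2  -21 ]
Row echelon form:
[ -5   0  -1   3  |    4 ]
[  0  -2   2   0  |    7 ]
[  0   0   4  -6  |  -12 ]
[  0   0   0   2  |  -21 ]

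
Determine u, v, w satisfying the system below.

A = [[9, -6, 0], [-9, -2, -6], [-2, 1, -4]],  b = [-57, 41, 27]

(-3, 5, -4)

Forward elimination on [A|b]:
R2 <- R2 - (-1)*R1:  [   0   -8   -6  -16 ]
R3 <- R3 - (-2/9)*R1:  [    0  -1/3    -4  43/3 ]
R3 <- R3 - (1/24)*R2:  [     0      0  -15/4     15 ]
Row echelon form:
[ 9  -6      0  |  -57 ]
[ 0  -8     -6  |  -16 ]
[ 0   0  -15/4  |   15 ]
Back-substitution:
w = (15) / (-15/4) = -4
v = (-16 - (-6)*(-4)) / -8 = 5
u = (-57 - (-6)*(5)) / 9 = -3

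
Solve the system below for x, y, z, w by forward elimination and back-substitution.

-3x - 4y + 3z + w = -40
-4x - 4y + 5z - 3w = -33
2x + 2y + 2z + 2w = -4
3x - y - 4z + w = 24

(5, 2, -4, -5)

Forward elimination on [A|b]:
R2 <- R2 - (4/3)*R1:  [     0    4/3      1  -13/3   61/3 ]
R3 <- R3 - (-2/3)*R1:  [     0   -2/3      4    8/3  -92/3 ]
R4 <- R4 - (-1)*R1:  [   0   -5   -1    2  -16 ]
R3 <- R3 - (-1/2)*R2:  [     0      0    9/2    1/2  -41/2 ]
R4 <- R4 - (-15/4)*R2:  [     0      0   11/4  -57/4  241/4 ]
R4 <- R4 - (11/18)*R3:  [      0       0       0  -131/9   655/9 ]
Row echelon form:
[ -3   -4    3       1  |    -40 ]
[  0  4/3    1   -13/3  |   61/3 ]
[  0    0  9/2     1/2  |  -41/2 ]
[  0    0    0  -131/9  |  655/9 ]
Back-substitution:
w = (655/9) / (-131/9) = -5
z = (-41/2 - (1/2)*(-5)) / (9/2) = -4
y = (61/3 - (1)*(-4) - (-13/3)*(-5)) / (4/3) = 2
x = (-40 - (-4)*(2) - (3)*(-4) - (1)*(-5)) / -3 = 5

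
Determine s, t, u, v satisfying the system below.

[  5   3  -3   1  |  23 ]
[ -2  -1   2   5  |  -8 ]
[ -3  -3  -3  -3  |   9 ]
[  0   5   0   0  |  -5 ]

(2, -1, -5, 1)

Forward elimination on [A|b]:
R2 <- R2 - (-2/5)*R1:  [    0   1/5   4/5  27/5   6/5 ]
R3 <- R3 - (-3/5)*R1:  [     0   -6/5  -24/5  -12/5  114/5 ]
R3 <- R3 - (-6)*R2:  [  0   0   0  30  30 ]
R4 <- R4 - (25)*R2:  [    0     0   -20  -135   -35 ]
R3 <-> R4   (pivot in column 3 was zero)
[ 5    3   -3     1   23 ]
[ 0  1/5  4/5  27/5  6/5 ]
[ 0    0  -20  -135  -35 ]
[ 0    0    0    30   30 ]
Row echelon form:
[ 5    3   -3     1  |   23 ]
[ 0  1/5  4/5  27/5  |  6/5 ]
[ 0    0  -20  -135  |  -35 ]
[ 0    0    0    30  |   30 ]
Back-substitution:
v = (30) / 30 = 1
u = (-35 - (-135)*(1)) / -20 = -5
t = (6/5 - (4/5)*(-5) - (27/5)*(1)) / (1/5) = -1
s = (23 - (3)*(-1) - (-3)*(-5) - (1)*(1)) / 5 = 2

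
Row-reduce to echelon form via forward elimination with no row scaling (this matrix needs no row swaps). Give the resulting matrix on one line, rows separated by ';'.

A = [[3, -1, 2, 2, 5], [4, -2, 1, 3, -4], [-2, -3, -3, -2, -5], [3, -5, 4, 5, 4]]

REF = [3 -1 2 2 5; 0 -2/3 -5/3 1/3 -32/3; 0 0 15/2 -5/2 57; 0 0 0 5 -141/5]

Forward elimination:
R2 <- R2 - (4/3)*R1:  [     0   -2/3   -5/3    1/3  -32/3 ]
R3 <- R3 - (-2/3)*R1:  [     0  -11/3   -5/3   -2/3   -5/3 ]
R4 <- R4 - (1)*R1:  [  0  -4   2   3  -1 ]
R3 <- R3 - (11/2)*R2:  [    0     0  15/2  -5/2    57 ]
R4 <- R4 - (6)*R2:  [  0   0  12   1  63 ]
R4 <- R4 - (8/5)*R3:  [      0       0       0       5  -141/5 ]
Row echelon form:
[ 3    -1     2     2       5 ]
[ 0  -2/3  -5/3   1/3   -32/3 ]
[ 0     0  15/2  -5/2      57 ]
[ 0     0     0     5  -141/5 ]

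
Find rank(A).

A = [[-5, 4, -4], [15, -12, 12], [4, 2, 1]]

rank(A) = 2

Row reduction:
R2 <- R2 - (-3)*R1:  [ 0  0  0 ]
R3 <- R3 - (-4/5)*R1:  [     0   26/5  -11/5 ]
R2 <-> R3   (pivot in column 2 was zero)
[ -5     4     -4 ]
[  0  26/5  -11/5 ]
[  0     0      0 ]
Row echelon form:
[ -5     4     -4 ]
[  0  26/5  -11/5 ]
[  0     0      0 ]
Nonzero rows / pivot columns: 2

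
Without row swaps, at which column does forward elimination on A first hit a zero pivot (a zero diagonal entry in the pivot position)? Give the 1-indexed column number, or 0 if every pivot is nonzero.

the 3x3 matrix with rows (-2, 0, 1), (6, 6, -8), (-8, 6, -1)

first zero-pivot column = 3

Naive forward elimination:
R2 <- R2 - (-3)*R1:  [  0   6  -5 ]
R3 <- R3 - (4)*R1:  [  0   6  -5 ]
R3 <- R3 - (1)*R2:  [ 0  0  0 ]
Matrix at this point:
[ -2  0   1 ]
[  0  6  -5 ]
[  0  0   0 ]
Pivot entry (3,3) in the last row is zero and there are no rows below to swap with -> zero pivot in column 3 (A is singular).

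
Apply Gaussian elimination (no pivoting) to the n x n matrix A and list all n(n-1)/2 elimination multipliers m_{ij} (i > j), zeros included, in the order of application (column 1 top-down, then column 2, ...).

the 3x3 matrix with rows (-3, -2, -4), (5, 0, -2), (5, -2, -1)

multipliers: -5/3, -5/3, 8/5

Forward elimination:
R2 <- R2 - (-5/3)*R1:  [     0  -10/3  -26/3 ]
R3 <- R3 - (-5/3)*R1:  [     0  -16/3  -23/3 ]
R3 <- R3 - (8/5)*R2:  [    0     0  31/5 ]
Multipliers (in order of application): m_{21} = -5/3, m_{31} = -5/3, m_{32} = 8/5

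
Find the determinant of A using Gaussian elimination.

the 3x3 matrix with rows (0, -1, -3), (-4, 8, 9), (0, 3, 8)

Forward elimination:
R1 <-> R2   (pivot in column 1 was zero)
[ -4   8   9 ]
[  0  -1  -3 ]
[  0   3   8 ]
R3 <- R3 - (-3)*R2:  [  0   0  -1 ]
Upper-triangular form:
[ -4   8   9 ]
[  0  -1  -3 ]
[  0   0  -1 ]
det(A) = (-1)^1 * (-4) * (-1) * (-1) = 4  (1 row swap -> sign -1)

det(A) = 4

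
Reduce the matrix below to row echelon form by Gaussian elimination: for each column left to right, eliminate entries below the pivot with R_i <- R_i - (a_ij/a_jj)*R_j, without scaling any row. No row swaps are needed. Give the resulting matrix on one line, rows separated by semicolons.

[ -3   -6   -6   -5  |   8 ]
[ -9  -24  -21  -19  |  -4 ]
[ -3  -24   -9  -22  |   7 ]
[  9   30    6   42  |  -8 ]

Forward elimination:
R2 <- R2 - (3)*R1:  [   0   -6   -3   -4  -28 ]
R3 <- R3 - (1)*R1:  [   0  -18   -3  -17   -1 ]
R4 <- R4 - (-3)*R1:  [   0   12  -12   27   16 ]
R3 <- R3 - (3)*R2:  [  0   0   6  -5  83 ]
R4 <- R4 - (-2)*R2:  [   0    0  -18   19  -40 ]
R4 <- R4 - (-3)*R3:  [   0    0    0    4  209 ]
Row echelon form:
[ -3  -6  -6  -5  |    8 ]
[  0  -6  -3  -4  |  -28 ]
[  0   0   6  -5  |   83 ]
[  0   0   0   4  |  209 ]

REF = [-3 -6 -6 -5 8; 0 -6 -3 -4 -28; 0 0 6 -5 83; 0 0 0 4 209]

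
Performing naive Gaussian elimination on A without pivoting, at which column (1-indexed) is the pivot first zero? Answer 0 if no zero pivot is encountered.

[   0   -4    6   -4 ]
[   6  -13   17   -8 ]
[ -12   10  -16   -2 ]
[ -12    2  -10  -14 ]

first zero-pivot column = 1

Naive forward elimination:
Pivot entry (1,1) is zero but row 2 has 6 in column 1 -> naive elimination stops; a row interchange (e.g. R1 <-> R2) would be required here.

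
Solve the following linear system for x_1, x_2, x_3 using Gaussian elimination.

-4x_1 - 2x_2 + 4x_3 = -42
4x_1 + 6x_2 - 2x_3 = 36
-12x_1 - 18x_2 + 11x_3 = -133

(5, 1, -5)

Forward elimination on [A|b]:
R2 <- R2 - (-1)*R1:  [  0   4   2  -6 ]
R3 <- R3 - (3)*R1:  [   0  -12   -1   -7 ]
R3 <- R3 - (-3)*R2:  [   0    0    5  -25 ]
Row echelon form:
[ -4  -2  4  |  -42 ]
[  0   4  2  |   -6 ]
[  0   0  5  |  -25 ]
Back-substitution:
x_3 = (-25) / 5 = -5
x_2 = (-6 - (2)*(-5)) / 4 = 1
x_1 = (-42 - (-2)*(1) - (4)*(-5)) / -4 = 5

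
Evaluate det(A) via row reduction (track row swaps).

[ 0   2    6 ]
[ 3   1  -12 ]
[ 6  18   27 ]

Forward elimination:
R1 <-> R2   (pivot in column 1 was zero)
[ 3   1  -12 ]
[ 0   2    6 ]
[ 6  18   27 ]
R3 <- R3 - (2)*R1:  [  0  16  51 ]
R3 <- R3 - (8)*R2:  [ 0  0  3 ]
Upper-triangular form:
[ 3  1  -12 ]
[ 0  2    6 ]
[ 0  0    3 ]
det(A) = (-1)^1 * (3) * (2) * (3) = -18  (1 row swap -> sign -1)

det(A) = -18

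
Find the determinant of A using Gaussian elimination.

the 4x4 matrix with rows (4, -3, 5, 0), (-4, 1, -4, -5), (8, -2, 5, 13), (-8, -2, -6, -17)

Forward elimination:
R2 <- R2 - (-1)*R1:  [  0  -2   1  -5 ]
R3 <- R3 - (2)*R1:  [  0   4  -5  13 ]
R4 <- R4 - (-2)*R1:  [   0   -8    4  -17 ]
R3 <- R3 - (-2)*R2:  [  0   0  -3   3 ]
R4 <- R4 - (4)*R2:  [ 0  0  0  3 ]
Upper-triangular form:
[ 4  -3   5   0 ]
[ 0  -2   1  -5 ]
[ 0   0  -3   3 ]
[ 0   0   0   3 ]
det(A) = (-1)^0 * (4) * (-2) * (-3) * (3) = 72  (0 row swaps -> sign +1)

det(A) = 72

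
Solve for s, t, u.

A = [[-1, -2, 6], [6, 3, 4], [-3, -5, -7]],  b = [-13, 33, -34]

(3, 5, 0)

Forward elimination on [A|b]:
R2 <- R2 - (-6)*R1:  [   0   -9   40  -45 ]
R3 <- R3 - (3)*R1:  [   0    1  -25    5 ]
R3 <- R3 - (-1/9)*R2:  [      0       0  -185/9       0 ]
Row echelon form:
[ -1  -2       6  |  -13 ]
[  0  -9      40  |  -45 ]
[  0   0  -185/9  |    0 ]
Back-substitution:
u = (0) / (-185/9) = 0
t = (-45 - (40)*(0)) / -9 = 5
s = (-13 - (-2)*(5) - (6)*(0)) / -1 = 3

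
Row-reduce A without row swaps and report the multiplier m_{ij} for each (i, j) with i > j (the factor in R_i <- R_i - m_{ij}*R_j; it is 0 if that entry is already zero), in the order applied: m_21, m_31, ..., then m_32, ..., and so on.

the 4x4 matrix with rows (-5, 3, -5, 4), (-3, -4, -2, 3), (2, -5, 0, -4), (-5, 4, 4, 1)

Forward elimination:
R2 <- R2 - (3/5)*R1:  [     0  -29/5      1    3/5 ]
R3 <- R3 - (-2/5)*R1:  [     0  -19/5     -2  -12/5 ]
R4 <- R4 - (1)*R1:  [  0   1   9  -3 ]
R3 <- R3 - (19/29)*R2:  [      0       0  -77/29  -81/29 ]
R4 <- R4 - (-5/29)*R2:  [      0       0  266/29  -84/29 ]
R4 <- R4 - (-38/11)*R3:  [       0        0        0  -138/11 ]
Multipliers (in order of application): m_{21} = 3/5, m_{31} = -2/5, m_{41} = 1, m_{32} = 19/29, m_{42} = -5/29, m_{43} = -38/11

multipliers: 3/5, -2/5, 1, 19/29, -5/29, -38/11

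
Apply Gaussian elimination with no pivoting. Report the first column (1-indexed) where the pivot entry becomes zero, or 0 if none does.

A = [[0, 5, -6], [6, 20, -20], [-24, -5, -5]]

first zero-pivot column = 1

Naive forward elimination:
Pivot entry (1,1) is zero but row 2 has 6 in column 1 -> naive elimination stops; a row interchange (e.g. R1 <-> R2) would be required here.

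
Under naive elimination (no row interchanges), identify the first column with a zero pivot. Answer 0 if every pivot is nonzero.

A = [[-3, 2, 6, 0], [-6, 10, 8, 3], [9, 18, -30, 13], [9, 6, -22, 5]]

Naive forward elimination:
R2 <- R2 - (2)*R1:  [  0   6  -4   3 ]
R3 <- R3 - (-3)*R1:  [   0   24  -12   13 ]
R4 <- R4 - (-3)*R1:  [  0  12  -4   5 ]
R3 <- R3 - (4)*R2:  [ 0  0  4  1 ]
R4 <- R4 - (2)*R2:  [  0   0   4  -1 ]
R4 <- R4 - (1)*R3:  [  0   0   0  -2 ]
All pivots nonzero; naive elimination completes without hitting a zero pivot.

first zero-pivot column = 0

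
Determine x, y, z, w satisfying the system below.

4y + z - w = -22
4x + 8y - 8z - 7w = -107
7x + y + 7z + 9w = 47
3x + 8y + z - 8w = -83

(-2, -5, 3, 5)

Forward elimination on [A|b]:
R1 <-> R2   (pivot in column 1 was zero)
[ 4  8  -8  -7  -107 ]
[ 0  4   1  -1   -22 ]
[ 7  1   7   9    47 ]
[ 3  8   1  -8   -83 ]
R3 <- R3 - (7/4)*R1:  [     0    -13     21   85/4  937/4 ]
R4 <- R4 - (3/4)*R1:  [     0      2      7  -11/4  -11/4 ]
R3 <- R3 - (-13/4)*R2:  [     0      0   97/4     18  651/4 ]
R4 <- R4 - (1/2)*R2:  [    0     0  13/2  -9/4  33/4 ]
R4 <- R4 - (26/97)*R3:  [          0           0           0   -2745/388  -13725/388 ]
Row echelon form:
[ 4  8    -8         -7  |        -107 ]
[ 0  4     1         -1  |         -22 ]
[ 0  0  97/4         18  |       651/4 ]
[ 0  0     0  -2745/388  |  -13725/388 ]
Back-substitution:
w = (-13725/388) / (-2745/388) = 5
z = (651/4 - (18)*(5)) / (97/4) = 3
y = (-22 - (1)*(3) - (-1)*(5)) / 4 = -5
x = (-107 - (8)*(-5) - (-8)*(3) - (-7)*(5)) / 4 = -2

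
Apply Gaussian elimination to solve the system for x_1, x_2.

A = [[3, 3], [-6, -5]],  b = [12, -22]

Forward elimination on [A|b]:
R2 <- R2 - (-2)*R1:  [ 0  1  2 ]
Row echelon form:
[ 3  3  |  12 ]
[ 0  1  |   2 ]
Back-substitution:
x_2 = (2) / 1 = 2
x_1 = (12 - (3)*(2)) / 3 = 2

(2, 2)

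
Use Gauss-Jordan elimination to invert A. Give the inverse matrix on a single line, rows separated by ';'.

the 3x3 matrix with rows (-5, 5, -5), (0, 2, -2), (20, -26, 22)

inverse = [-1/5 1/2 0; -1 -1/4 -1/4; -1 -3/4 -1/4]

Gauss-Jordan on [A | I]:
R1 <- (1/-5)*R1:  [    1    -1     1  |  -1/5     0     0 ]
R3 <- R3 - (20)*R1:  [  0  -6   2  |   4   0   1 ]
R2 <- (1/2)*R2:  [   0    1   -1  |    0  1/2    0 ]
R1 <- R1 - (-1)*R2:  [    1     0     0  |  -1/5   1/2     0 ]
R3 <- R3 - (-6)*R2:  [  0   0  -4  |   4   3   1 ]
R3 <- (1/-4)*R3:  [    0     0     1  |    -1  -3/4  -1/4 ]
R2 <- R2 - (-1)*R3:  [    0     1     0  |    -1  -1/4  -1/4 ]
Right block of [I | A^{-1}] is the inverse:
[ -1/5   1/2     0 ]
[   -1  -1/4  -1/4 ]
[   -1  -3/4  -1/4 ]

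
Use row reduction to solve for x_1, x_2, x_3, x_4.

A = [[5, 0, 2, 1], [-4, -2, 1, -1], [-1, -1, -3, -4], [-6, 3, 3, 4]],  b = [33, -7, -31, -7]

Forward elimination on [A|b]:
R2 <- R2 - (-4/5)*R1:  [    0    -2  13/5  -1/5  97/5 ]
R3 <- R3 - (-1/5)*R1:  [      0      -1   -13/5   -19/5  -122/5 ]
R4 <- R4 - (-6/5)*R1:  [     0      3   27/5   26/5  163/5 ]
R3 <- R3 - (1/2)*R2:  [       0        0   -39/10   -37/10  -341/10 ]
R4 <- R4 - (-3/2)*R2:  [      0       0   93/10   49/10  617/10 ]
R4 <- R4 - (-31/13)*R3:  [       0        0        0   -51/13  -255/13 ]
Row echelon form:
[ 5   0       2       1  |       33 ]
[ 0  -2    13/5    -1/5  |     97/5 ]
[ 0   0  -39/10  -37/10  |  -341/10 ]
[ 0   0       0  -51/13  |  -255/13 ]
Back-substitution:
x_4 = (-255/13) / (-51/13) = 5
x_3 = (-341/10 - (-37/10)*(5)) / (-39/10) = 4
x_2 = (97/5 - (13/5)*(4) - (-1/5)*(5)) / -2 = -5
x_1 = (33 - (2)*(4) - (1)*(5)) / 5 = 4

(4, -5, 4, 5)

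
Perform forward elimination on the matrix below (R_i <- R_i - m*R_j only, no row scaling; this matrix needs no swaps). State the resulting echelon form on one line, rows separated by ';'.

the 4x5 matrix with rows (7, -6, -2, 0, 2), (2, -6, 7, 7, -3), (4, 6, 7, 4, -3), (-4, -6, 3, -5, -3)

Forward elimination:
R2 <- R2 - (2/7)*R1:  [     0  -30/7   53/7      7  -25/7 ]
R3 <- R3 - (4/7)*R1:  [     0   66/7   57/7      4  -29/7 ]
R4 <- R4 - (-4/7)*R1:  [     0  -66/7   13/7     -5  -13/7 ]
R3 <- R3 - (-11/5)*R2:  [     0      0  124/5   97/5    -12 ]
R4 <- R4 - (11/5)*R2:  [      0       0   -74/5  -102/5       6 ]
R4 <- R4 - (-37/62)*R3:  [       0        0        0  -547/62   -36/31 ]
Row echelon form:
[ 7     -6     -2        0       2 ]
[ 0  -30/7   53/7        7   -25/7 ]
[ 0      0  124/5     97/5     -12 ]
[ 0      0      0  -547/62  -36/31 ]

REF = [7 -6 -2 0 2; 0 -30/7 53/7 7 -25/7; 0 0 124/5 97/5 -12; 0 0 0 -547/62 -36/31]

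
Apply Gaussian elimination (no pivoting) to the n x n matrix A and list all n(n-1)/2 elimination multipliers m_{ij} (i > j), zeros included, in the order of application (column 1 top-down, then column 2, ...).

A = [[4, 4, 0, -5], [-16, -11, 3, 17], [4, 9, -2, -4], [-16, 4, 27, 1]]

Forward elimination:
R2 <- R2 - (-4)*R1:  [  0   5   3  -3 ]
R3 <- R3 - (1)*R1:  [  0   5  -2   1 ]
R4 <- R4 - (-4)*R1:  [   0   20   27  -19 ]
R3 <- R3 - (1)*R2:  [  0   0  -5   4 ]
R4 <- R4 - (4)*R2:  [  0   0  15  -7 ]
R4 <- R4 - (-3)*R3:  [ 0  0  0  5 ]
Multipliers (in order of application): m_{21} = -4, m_{31} = 1, m_{41} = -4, m_{32} = 1, m_{42} = 4, m_{43} = -3

multipliers: -4, 1, -4, 1, 4, -3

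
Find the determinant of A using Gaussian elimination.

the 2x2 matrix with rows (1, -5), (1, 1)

Forward elimination:
R2 <- R2 - (1)*R1:  [ 0  6 ]
Upper-triangular form:
[ 1  -5 ]
[ 0   6 ]
det(A) = (-1)^0 * (1) * (6) = 6  (0 row swaps -> sign +1)

det(A) = 6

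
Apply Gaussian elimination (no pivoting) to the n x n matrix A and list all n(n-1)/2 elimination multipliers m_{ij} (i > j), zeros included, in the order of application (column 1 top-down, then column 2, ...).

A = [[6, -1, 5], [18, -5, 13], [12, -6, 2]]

multipliers: 3, 2, 2

Forward elimination:
R2 <- R2 - (3)*R1:  [  0  -2  -2 ]
R3 <- R3 - (2)*R1:  [  0  -4  -8 ]
R3 <- R3 - (2)*R2:  [  0   0  -4 ]
Multipliers (in order of application): m_{21} = 3, m_{31} = 2, m_{32} = 2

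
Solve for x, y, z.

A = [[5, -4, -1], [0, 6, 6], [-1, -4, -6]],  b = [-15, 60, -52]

Forward elimination on [A|b]:
R3 <- R3 - (-1/5)*R1:  [     0  -24/5  -31/5    -55 ]
R3 <- R3 - (-4/5)*R2:  [    0     0  -7/5    -7 ]
Row echelon form:
[ 5  -4    -1  |  -15 ]
[ 0   6     6  |   60 ]
[ 0   0  -7/5  |   -7 ]
Back-substitution:
z = (-7) / (-7/5) = 5
y = (60 - (6)*(5)) / 6 = 5
x = (-15 - (-4)*(5) - (-1)*(5)) / 5 = 2

(2, 5, 5)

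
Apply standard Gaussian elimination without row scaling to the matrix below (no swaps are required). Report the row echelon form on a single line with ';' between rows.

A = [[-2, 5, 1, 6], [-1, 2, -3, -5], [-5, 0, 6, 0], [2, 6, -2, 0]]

REF = [-2 5 1 6; 0 -1/2 -7/2 -8; 0 0 91 185; 0 0 0 -80/7]

Forward elimination:
R2 <- R2 - (1/2)*R1:  [    0  -1/2  -7/2    -8 ]
R3 <- R3 - (5/2)*R1:  [     0  -25/2    7/2    -15 ]
R4 <- R4 - (-1)*R1:  [  0  11  -1   6 ]
R3 <- R3 - (25)*R2:  [   0    0   91  185 ]
R4 <- R4 - (-22)*R2:  [    0     0   -78  -170 ]
R4 <- R4 - (-6/7)*R3:  [     0      0      0  -80/7 ]
Row echelon form:
[ -2     5     1      6 ]
[  0  -1/2  -7/2     -8 ]
[  0     0    91    185 ]
[  0     0     0  -80/7 ]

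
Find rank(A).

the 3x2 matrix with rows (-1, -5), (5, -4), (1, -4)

rank(A) = 2

Row reduction:
R2 <- R2 - (-5)*R1:  [   0  -29 ]
R3 <- R3 - (-1)*R1:  [  0  -9 ]
R3 <- R3 - (9/29)*R2:  [ 0  0 ]
Row echelon form:
[ -1   -5 ]
[  0  -29 ]
[  0    0 ]
Nonzero rows / pivot columns: 2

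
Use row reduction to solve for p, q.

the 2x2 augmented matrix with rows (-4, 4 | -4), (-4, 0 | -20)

Forward elimination on [A|b]:
R2 <- R2 - (1)*R1:  [   0   -4  -16 ]
Row echelon form:
[ -4   4  |   -4 ]
[  0  -4  |  -16 ]
Back-substitution:
q = (-16) / -4 = 4
p = (-4 - (4)*(4)) / -4 = 5

(5, 4)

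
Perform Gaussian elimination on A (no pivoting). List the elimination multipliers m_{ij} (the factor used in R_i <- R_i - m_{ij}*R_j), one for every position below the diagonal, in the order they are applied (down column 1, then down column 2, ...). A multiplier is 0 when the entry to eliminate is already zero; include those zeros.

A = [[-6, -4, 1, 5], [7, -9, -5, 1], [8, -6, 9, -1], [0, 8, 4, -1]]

multipliers: -7/6, -4/3, 0, 34/41, -24/41, 36/277

Forward elimination:
R2 <- R2 - (-7/6)*R1:  [     0  -41/3  -23/6   41/6 ]
R3 <- R3 - (-4/3)*R1:  [     0  -34/3   31/3   17/3 ]
R4: entry in column 1 is already 0 -> m_{41} = 0 (no row operation needed)
R3 <- R3 - (34/41)*R2:  [      0       0  554/41       0 ]
R4 <- R4 - (-24/41)*R2:  [     0      0  72/41      3 ]
R4 <- R4 - (36/277)*R3:  [ 0  0  0  3 ]
Multipliers (in order of application): m_{21} = -7/6, m_{31} = -4/3, m_{41} = 0, m_{32} = 34/41, m_{42} = -24/41, m_{43} = 36/277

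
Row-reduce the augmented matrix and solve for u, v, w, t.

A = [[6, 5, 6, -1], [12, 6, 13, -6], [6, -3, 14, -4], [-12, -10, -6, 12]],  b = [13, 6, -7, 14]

(2, 1, 0, 4)

Forward elimination on [A|b]:
R2 <- R2 - (2)*R1:  [   0   -4    1   -4  -20 ]
R3 <- R3 - (1)*R1:  [   0   -8    8   -3  -20 ]
R4 <- R4 - (-2)*R1:  [  0   0   6  10  40 ]
R3 <- R3 - (2)*R2:  [  0   0   6   5  20 ]
R4 <- R4 - (1)*R3:  [  0   0   0   5  20 ]
Row echelon form:
[ 6   5  6  -1  |   13 ]
[ 0  -4  1  -4  |  -20 ]
[ 0   0  6   5  |   20 ]
[ 0   0  0   5  |   20 ]
Back-substitution:
t = (20) / 5 = 4
w = (20 - (5)*(4)) / 6 = 0
v = (-20 - (1)*(0) - (-4)*(4)) / -4 = 1
u = (13 - (5)*(1) - (6)*(0) - (-1)*(4)) / 6 = 2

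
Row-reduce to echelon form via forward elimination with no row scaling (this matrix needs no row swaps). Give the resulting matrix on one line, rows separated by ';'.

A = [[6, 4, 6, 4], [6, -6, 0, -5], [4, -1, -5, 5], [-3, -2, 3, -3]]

REF = [6 4 6 4; 0 -10 -6 -9; 0 0 -34/5 169/30; 0 0 0 135/34]

Forward elimination:
R2 <- R2 - (1)*R1:  [   0  -10   -6   -9 ]
R3 <- R3 - (2/3)*R1:  [     0  -11/3     -9    7/3 ]
R4 <- R4 - (-1/2)*R1:  [  0   0   6  -1 ]
R3 <- R3 - (11/30)*R2:  [      0       0   -34/5  169/30 ]
R4 <- R4 - (-15/17)*R3:  [      0       0       0  135/34 ]
Row echelon form:
[ 6    4      6       4 ]
[ 0  -10     -6      -9 ]
[ 0    0  -34/5  169/30 ]
[ 0    0      0  135/34 ]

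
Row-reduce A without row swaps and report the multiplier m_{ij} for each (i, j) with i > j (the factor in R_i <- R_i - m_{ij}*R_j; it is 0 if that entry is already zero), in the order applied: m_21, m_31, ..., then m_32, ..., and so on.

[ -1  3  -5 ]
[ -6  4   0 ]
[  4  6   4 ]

multipliers: 6, -4, -9/7

Forward elimination:
R2 <- R2 - (6)*R1:  [   0  -14   30 ]
R3 <- R3 - (-4)*R1:  [   0   18  -16 ]
R3 <- R3 - (-9/7)*R2:  [     0      0  158/7 ]
Multipliers (in order of application): m_{21} = 6, m_{31} = -4, m_{32} = -9/7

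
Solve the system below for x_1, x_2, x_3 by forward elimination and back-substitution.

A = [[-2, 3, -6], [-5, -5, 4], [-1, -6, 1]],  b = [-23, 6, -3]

Forward elimination on [A|b]:
R2 <- R2 - (5/2)*R1:  [     0  -25/2     19  127/2 ]
R3 <- R3 - (1/2)*R1:  [     0  -15/2      4   17/2 ]
R3 <- R3 - (3/5)*R2:  [      0       0   -37/5  -148/5 ]
Row echelon form:
[ -2      3     -6  |     -23 ]
[  0  -25/2     19  |   127/2 ]
[  0      0  -37/5  |  -148/5 ]
Back-substitution:
x_3 = (-148/5) / (-37/5) = 4
x_2 = (127/2 - (19)*(4)) / (-25/2) = 1
x_1 = (-23 - (3)*(1) - (-6)*(4)) / -2 = 1

(1, 1, 4)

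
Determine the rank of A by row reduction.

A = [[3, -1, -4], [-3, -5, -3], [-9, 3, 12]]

rank(A) = 2

Row reduction:
R2 <- R2 - (-1)*R1:  [  0  -6  -7 ]
R3 <- R3 - (-3)*R1:  [ 0  0  0 ]
Row echelon form:
[ 3  -1  -4 ]
[ 0  -6  -7 ]
[ 0   0   0 ]
Nonzero rows / pivot columns: 2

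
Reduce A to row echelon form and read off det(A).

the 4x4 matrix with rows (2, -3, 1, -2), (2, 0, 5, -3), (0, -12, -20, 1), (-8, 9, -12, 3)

Forward elimination:
R2 <- R2 - (1)*R1:  [  0   3   4  -1 ]
R4 <- R4 - (-4)*R1:  [  0  -3  -8  -5 ]
R3 <- R3 - (-4)*R2:  [  0   0  -4  -3 ]
R4 <- R4 - (-1)*R2:  [  0   0  -4  -6 ]
R4 <- R4 - (1)*R3:  [  0   0   0  -3 ]
Upper-triangular form:
[ 2  -3   1  -2 ]
[ 0   3   4  -1 ]
[ 0   0  -4  -3 ]
[ 0   0   0  -3 ]
det(A) = (-1)^0 * (2) * (3) * (-4) * (-3) = 72  (0 row swaps -> sign +1)

det(A) = 72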